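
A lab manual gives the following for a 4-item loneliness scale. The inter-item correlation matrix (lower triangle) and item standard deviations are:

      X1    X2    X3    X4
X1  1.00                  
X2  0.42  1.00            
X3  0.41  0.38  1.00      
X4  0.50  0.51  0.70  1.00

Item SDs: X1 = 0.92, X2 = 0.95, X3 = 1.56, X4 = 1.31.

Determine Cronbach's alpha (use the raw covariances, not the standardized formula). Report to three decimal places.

Cronbach's alpha = 0.782

Σσ²ᵢ = 0.92² + 0.95² + 1.56² + 1.31² = 5.8986
Covariances σ_ij = r_ij · s_i · s_j:
  σ(X1,X2) = 0.42 × 0.92 × 0.95 = 0.3671
  σ(X1,X3) = 0.41 × 0.92 × 1.56 = 0.5884
  σ(X1,X4) = 0.50 × 0.92 × 1.31 = 0.6026
  σ(X2,X3) = 0.38 × 0.95 × 1.56 = 0.5632
  σ(X2,X4) = 0.51 × 0.95 × 1.31 = 0.6347
  σ(X3,X4) = 0.70 × 1.56 × 1.31 = 1.4305
σ²_T = Σσ²ᵢ + 2·Σσ_ij = 5.8986 + 2 × 4.1865 = 14.2716
α = (4/3)·(1 − 5.8986/14.2716) = 0.782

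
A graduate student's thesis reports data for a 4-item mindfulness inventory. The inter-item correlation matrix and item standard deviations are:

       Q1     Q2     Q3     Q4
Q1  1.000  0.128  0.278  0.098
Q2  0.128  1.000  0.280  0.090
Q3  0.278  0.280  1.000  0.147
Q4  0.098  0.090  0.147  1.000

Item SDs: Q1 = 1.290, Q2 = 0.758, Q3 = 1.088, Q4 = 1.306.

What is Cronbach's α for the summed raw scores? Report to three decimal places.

α = 0.427

Σσ²ᵢ = 1.290² + 0.758² + 1.088² + 1.306² = 5.1280
Covariances σ_ij = r_ij · s_i · s_j:
  σ(Q1,Q2) = 0.128 × 1.290 × 0.758 = 0.1252
  σ(Q1,Q3) = 0.278 × 1.290 × 1.088 = 0.3902
  σ(Q1,Q4) = 0.098 × 1.290 × 1.306 = 0.1651
  σ(Q2,Q3) = 0.280 × 0.758 × 1.088 = 0.2309
  σ(Q2,Q4) = 0.090 × 0.758 × 1.306 = 0.0891
  σ(Q3,Q4) = 0.147 × 1.088 × 1.306 = 0.2089
σ²_T = Σσ²ᵢ + 2·Σσ_ij = 5.1280 + 2 × 1.2094 = 7.5468
α = (4/3)·(1 − 5.1280/7.5468) = 0.427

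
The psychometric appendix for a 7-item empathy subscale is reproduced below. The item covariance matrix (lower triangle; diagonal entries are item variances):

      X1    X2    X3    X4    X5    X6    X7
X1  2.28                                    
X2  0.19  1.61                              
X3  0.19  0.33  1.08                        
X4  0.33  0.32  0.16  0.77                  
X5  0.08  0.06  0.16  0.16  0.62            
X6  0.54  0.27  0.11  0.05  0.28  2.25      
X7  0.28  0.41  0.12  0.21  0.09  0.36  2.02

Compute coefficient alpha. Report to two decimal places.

α = 0.55

Σσ²ᵢ = 2.28 + 1.61 + 1.08 + 0.77 + 0.62 + 2.25 + 2.02 = 10.63
Sum of the distinct covariances = 4.70
total variance = 10.63 + 2 × 4.70 = 20.03
α = (k/(k−1))·(1 − Σσ²ᵢ/total variance) = (7/6)·(1 − 10.63/20.03) = 0.55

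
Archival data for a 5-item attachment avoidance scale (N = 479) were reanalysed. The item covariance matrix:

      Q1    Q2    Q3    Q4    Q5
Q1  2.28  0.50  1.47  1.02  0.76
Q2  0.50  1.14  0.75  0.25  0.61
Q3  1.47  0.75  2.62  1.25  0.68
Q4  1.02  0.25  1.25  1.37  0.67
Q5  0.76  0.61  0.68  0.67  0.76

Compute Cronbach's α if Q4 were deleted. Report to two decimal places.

α = 0.78

Remaining items: Q1, Q2, Q3, Q5 (k = 4).
sum of item variances = 2.28 + 1.14 + 2.62 + 0.76 = 6.80
Var(T) = 6.80 + 2 × 4.77 = 16.34
α (item deleted) = (4/3)·(1 − 6.80/16.34) = 0.78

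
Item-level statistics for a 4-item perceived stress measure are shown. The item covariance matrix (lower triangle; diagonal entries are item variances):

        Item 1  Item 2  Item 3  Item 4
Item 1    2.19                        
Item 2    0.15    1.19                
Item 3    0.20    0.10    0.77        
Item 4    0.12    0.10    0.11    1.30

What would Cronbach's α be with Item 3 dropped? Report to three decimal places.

α = 0.205

Remaining items: Item 1, Item 2, Item 4 (k = 3).
sum of item variances = 2.19 + 1.19 + 1.30 = 4.68
σ²_T = 4.68 + 2 × 0.37 = 5.42
α (item deleted) = (3/2)·(1 − 4.68/5.42) = 0.205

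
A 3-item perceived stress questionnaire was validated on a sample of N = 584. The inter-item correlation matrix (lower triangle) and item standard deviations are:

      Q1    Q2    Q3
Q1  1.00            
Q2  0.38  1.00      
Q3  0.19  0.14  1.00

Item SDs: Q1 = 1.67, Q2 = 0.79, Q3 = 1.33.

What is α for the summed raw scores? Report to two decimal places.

Σσ²ᵢ = 1.67² + 0.79² + 1.33² = 5.1819
Covariances σ_ij = r_ij · s_i · s_j:
  σ(Q1,Q2) = 0.38 × 1.67 × 0.79 = 0.5013
  σ(Q1,Q3) = 0.19 × 1.67 × 1.33 = 0.4220
  σ(Q2,Q3) = 0.14 × 0.79 × 1.33 = 0.1471
σ²_T = Σσ²ᵢ + 2·Σσ_ij = 5.1819 + 2 × 1.0704 = 7.3227
α = (3/2)·(1 − 5.1819/7.3227) = 0.44

α = 0.44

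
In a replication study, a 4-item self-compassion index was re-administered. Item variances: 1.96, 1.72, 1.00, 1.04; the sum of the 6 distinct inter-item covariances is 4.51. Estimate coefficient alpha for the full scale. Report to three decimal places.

ΣVar(i) = 1.96 + 1.72 + 1.00 + 1.04 = 5.72
Sum of distinct covariances = 4.51
total variance = ΣVar(i) + 2·Σcov = 5.72 + 2 × 4.51 = 14.74
α = (4/3)·(1 − 5.72/14.74) = 0.816

α = 0.816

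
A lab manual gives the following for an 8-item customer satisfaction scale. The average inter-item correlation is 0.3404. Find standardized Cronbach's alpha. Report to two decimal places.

α = 0.81

Standardized α = k·r̄ / (1 + (k−1)·r̄) = 8 × 0.3404 / (1 + 7 × 0.3404)
  = 2.7232 / 3.3828 = 0.81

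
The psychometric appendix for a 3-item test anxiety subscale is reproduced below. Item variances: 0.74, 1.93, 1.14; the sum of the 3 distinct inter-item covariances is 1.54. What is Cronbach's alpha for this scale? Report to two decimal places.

Cronbach's alpha = 0.67

Σσ²ᵢ = 0.74 + 1.93 + 1.14 = 3.81
Sum of distinct covariances = 1.54
σ²_total = Σσ²ᵢ + 2·Σcov = 3.81 + 2 × 1.54 = 6.89
α = (3/2)·(1 − 3.81/6.89) = 0.67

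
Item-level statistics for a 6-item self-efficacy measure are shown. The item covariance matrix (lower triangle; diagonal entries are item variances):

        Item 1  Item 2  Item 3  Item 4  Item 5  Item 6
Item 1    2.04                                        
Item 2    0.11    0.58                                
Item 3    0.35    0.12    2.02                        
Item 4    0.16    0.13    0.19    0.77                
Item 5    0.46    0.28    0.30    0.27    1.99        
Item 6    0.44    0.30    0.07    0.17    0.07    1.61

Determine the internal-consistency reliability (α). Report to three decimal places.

α = 0.518

sum of item variances = 2.04 + 0.58 + 2.02 + 0.77 + 1.99 + 1.61 = 9.01
Sum of the distinct covariances = 3.42
Var(T) = 9.01 + 2 × 3.42 = 15.85
α = (k/(k−1))·(1 − sum of item variances/Var(T)) = (6/5)·(1 − 9.01/15.85) = 0.518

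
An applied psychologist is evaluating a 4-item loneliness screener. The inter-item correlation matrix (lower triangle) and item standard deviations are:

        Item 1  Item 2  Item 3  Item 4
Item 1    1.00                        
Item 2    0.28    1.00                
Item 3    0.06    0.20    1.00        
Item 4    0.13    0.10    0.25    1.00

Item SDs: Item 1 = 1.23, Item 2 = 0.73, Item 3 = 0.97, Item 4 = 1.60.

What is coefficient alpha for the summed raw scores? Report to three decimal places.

α = 0.409

Σσ²ᵢ = 1.23² + 0.73² + 0.97² + 1.60² = 5.5467
Covariances σ_ij = r_ij · s_i · s_j:
  σ(Item 1,Item 2) = 0.28 × 1.23 × 0.73 = 0.2514
  σ(Item 1,Item 3) = 0.06 × 1.23 × 0.97 = 0.0716
  σ(Item 1,Item 4) = 0.13 × 1.23 × 1.60 = 0.2558
  σ(Item 2,Item 3) = 0.20 × 0.73 × 0.97 = 0.1416
  σ(Item 2,Item 4) = 0.10 × 0.73 × 1.60 = 0.1168
  σ(Item 3,Item 4) = 0.25 × 0.97 × 1.60 = 0.3880
σ²_T = Σσ²ᵢ + 2·Σσ_ij = 5.5467 + 2 × 1.2252 = 7.9971
α = (4/3)·(1 − 5.5467/7.9971) = 0.409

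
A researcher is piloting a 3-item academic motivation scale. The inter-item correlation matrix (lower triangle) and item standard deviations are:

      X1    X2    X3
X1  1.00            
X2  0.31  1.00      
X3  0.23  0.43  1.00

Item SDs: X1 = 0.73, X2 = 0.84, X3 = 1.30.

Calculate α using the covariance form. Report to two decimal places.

α = 0.56

Σσ²ᵢ = 0.73² + 0.84² + 1.30² = 2.9285
Covariances σ_ij = r_ij · s_i · s_j:
  σ(X1,X2) = 0.31 × 0.73 × 0.84 = 0.1901
  σ(X1,X3) = 0.23 × 0.73 × 1.30 = 0.2183
  σ(X2,X3) = 0.43 × 0.84 × 1.30 = 0.4696
σ²_T = Σσ²ᵢ + 2·Σσ_ij = 2.9285 + 2 × 0.8780 = 4.6845
α = (3/2)·(1 − 2.9285/4.6845) = 0.56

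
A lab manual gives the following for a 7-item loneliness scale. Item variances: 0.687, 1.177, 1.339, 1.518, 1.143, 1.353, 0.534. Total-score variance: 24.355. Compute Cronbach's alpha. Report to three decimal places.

ΣVar(i) = 0.687 + 1.177 + 1.339 + 1.518 + 1.143 + 1.353 + 0.534 = 7.751
α = (k/(k−1))·(1 − ΣVar(i)/total variance) = (7/6)·(1 − 7.751/24.355) = 0.795

Cronbach's alpha = 0.795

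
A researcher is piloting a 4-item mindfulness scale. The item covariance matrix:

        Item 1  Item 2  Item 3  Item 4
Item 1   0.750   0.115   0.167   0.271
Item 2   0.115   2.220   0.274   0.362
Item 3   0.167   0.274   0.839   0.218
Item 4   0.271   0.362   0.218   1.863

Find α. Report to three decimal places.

α = 0.442

sum of item variances = 0.750 + 2.220 + 0.839 + 1.863 = 5.672
Sum of the distinct covariances = 1.407
σ²_T = 5.672 + 2 × 1.407 = 8.486
α = (k/(k−1))·(1 − sum of item variances/σ²_T) = (4/3)·(1 − 5.672/8.486) = 0.442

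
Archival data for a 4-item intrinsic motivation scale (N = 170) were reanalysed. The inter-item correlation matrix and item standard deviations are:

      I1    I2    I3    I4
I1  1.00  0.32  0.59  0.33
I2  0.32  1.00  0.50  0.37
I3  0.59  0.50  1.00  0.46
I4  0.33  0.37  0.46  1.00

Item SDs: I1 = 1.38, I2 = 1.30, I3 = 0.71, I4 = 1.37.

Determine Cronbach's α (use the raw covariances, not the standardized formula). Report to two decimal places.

Σσ²ᵢ = 1.38² + 1.30² + 0.71² + 1.37² = 5.9754
Covariances σ_ij = r_ij · s_i · s_j:
  σ(I1,I2) = 0.32 × 1.38 × 1.30 = 0.5741
  σ(I1,I3) = 0.59 × 1.38 × 0.71 = 0.5781
  σ(I1,I4) = 0.33 × 1.38 × 1.37 = 0.6239
  σ(I2,I3) = 0.50 × 1.30 × 0.71 = 0.4615
  σ(I2,I4) = 0.37 × 1.30 × 1.37 = 0.6590
  σ(I3,I4) = 0.46 × 0.71 × 1.37 = 0.4474
σ²_T = Σσ²ᵢ + 2·Σσ_ij = 5.9754 + 2 × 3.3440 = 12.6634
α = (4/3)·(1 − 5.9754/12.6634) = 0.70

Cronbach's α = 0.70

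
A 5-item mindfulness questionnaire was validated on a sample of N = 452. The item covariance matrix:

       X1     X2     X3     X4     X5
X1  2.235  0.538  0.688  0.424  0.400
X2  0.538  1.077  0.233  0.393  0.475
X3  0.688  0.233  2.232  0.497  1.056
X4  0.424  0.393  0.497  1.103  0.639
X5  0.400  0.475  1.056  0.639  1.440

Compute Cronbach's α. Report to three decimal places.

α = 0.712

ΣVar(i) = 2.235 + 1.077 + 2.232 + 1.103 + 1.440 = 8.087
Sum of off-diagonal covariances = 5.343
σ²_total = 8.087 + 2 × 5.343 = 18.773
α = (k/(k−1))·(1 − ΣVar(i)/σ²_total) = (5/4)·(1 − 8.087/18.773) = 0.712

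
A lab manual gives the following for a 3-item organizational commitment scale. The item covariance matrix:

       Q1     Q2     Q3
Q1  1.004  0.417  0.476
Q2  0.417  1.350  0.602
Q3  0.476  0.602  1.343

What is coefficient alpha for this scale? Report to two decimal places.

α = 0.67

Σσ²ᵢ = 1.004 + 1.350 + 1.343 = 3.697
Sum of off-diagonal covariances = 1.495
Var(T) = 3.697 + 2 × 1.495 = 6.687
α = (k/(k−1))·(1 − Σσ²ᵢ/Var(T)) = (3/2)·(1 − 3.697/6.687) = 0.67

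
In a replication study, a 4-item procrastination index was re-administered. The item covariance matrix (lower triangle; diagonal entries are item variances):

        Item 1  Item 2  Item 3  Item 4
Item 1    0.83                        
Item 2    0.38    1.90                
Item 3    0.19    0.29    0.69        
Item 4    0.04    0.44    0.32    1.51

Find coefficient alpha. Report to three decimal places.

coefficient alpha = 0.537

Σσᵢ² = 0.83 + 1.90 + 0.69 + 1.51 = 4.93
Σ_{i<j} σ_ij = 1.66
Var(T) = 4.93 + 2 × 1.66 = 8.25
α = (k/(k−1))·(1 − Σσᵢ²/Var(T)) = (4/3)·(1 − 4.93/8.25) = 0.537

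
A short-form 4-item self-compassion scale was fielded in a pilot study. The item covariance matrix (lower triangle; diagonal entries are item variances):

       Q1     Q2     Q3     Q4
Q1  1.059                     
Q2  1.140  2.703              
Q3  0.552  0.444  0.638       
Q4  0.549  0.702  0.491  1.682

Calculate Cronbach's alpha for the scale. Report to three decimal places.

α = 0.747

ΣVar(i) = 1.059 + 2.703 + 0.638 + 1.682 = 6.082
Sum of off-diagonal covariances = 3.878
Var(T) = 6.082 + 2 × 3.878 = 13.838
α = (k/(k−1))·(1 − ΣVar(i)/Var(T)) = (4/3)·(1 − 6.082/13.838) = 0.747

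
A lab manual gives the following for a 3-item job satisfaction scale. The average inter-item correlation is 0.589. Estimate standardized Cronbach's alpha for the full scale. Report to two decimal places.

Standardized α = k·r̄ / (1 + (k−1)·r̄) = 3 × 0.589 / (1 + 2 × 0.589)
  = 1.7670 / 2.1780 = 0.81

α = 0.81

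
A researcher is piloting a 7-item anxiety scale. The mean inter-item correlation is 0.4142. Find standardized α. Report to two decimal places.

α = 0.83

Standardized α = k·r̄ / (1 + (k−1)·r̄) = 7 × 0.4142 / (1 + 6 × 0.4142)
  = 2.8994 / 3.4852 = 0.83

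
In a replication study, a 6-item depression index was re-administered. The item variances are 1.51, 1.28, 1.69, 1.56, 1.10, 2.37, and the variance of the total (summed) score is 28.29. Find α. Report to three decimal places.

α = 0.797

Σσ²ᵢ = 1.51 + 1.28 + 1.69 + 1.56 + 1.10 + 2.37 = 9.51
α = (k/(k−1))·(1 − Σσ²ᵢ/total variance) = (6/5)·(1 − 9.51/28.29) = 0.797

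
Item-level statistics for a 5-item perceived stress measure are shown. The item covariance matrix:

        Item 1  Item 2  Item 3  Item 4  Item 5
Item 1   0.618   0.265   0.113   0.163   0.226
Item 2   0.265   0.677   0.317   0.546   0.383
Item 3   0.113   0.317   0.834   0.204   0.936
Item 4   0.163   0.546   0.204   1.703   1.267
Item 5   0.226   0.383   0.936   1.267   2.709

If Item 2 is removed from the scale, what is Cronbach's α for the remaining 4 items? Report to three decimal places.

Remaining items: Item 1, Item 3, Item 4, Item 5 (k = 4).
Σσ²ᵢ = 0.618 + 0.834 + 1.703 + 2.709 = 5.864
Var(T) = 5.864 + 2 × 2.909 = 11.682
α (item deleted) = (4/3)·(1 − 5.864/11.682) = 0.664

Cronbach's α = 0.664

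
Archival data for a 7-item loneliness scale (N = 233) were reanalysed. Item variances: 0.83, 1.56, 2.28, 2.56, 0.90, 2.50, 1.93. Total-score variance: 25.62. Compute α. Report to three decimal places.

α = 0.595

sum of item variances = 0.83 + 1.56 + 2.28 + 2.56 + 0.90 + 2.50 + 1.93 = 12.56
α = (k/(k−1))·(1 − sum of item variances/total variance) = (7/6)·(1 − 12.56/25.62) = 0.595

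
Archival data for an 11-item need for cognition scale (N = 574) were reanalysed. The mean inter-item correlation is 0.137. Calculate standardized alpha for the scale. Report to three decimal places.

Standardized α = k·r̄ / (1 + (k−1)·r̄) = 11 × 0.137 / (1 + 10 × 0.137)
  = 1.5070 / 2.3700 = 0.636

α = 0.636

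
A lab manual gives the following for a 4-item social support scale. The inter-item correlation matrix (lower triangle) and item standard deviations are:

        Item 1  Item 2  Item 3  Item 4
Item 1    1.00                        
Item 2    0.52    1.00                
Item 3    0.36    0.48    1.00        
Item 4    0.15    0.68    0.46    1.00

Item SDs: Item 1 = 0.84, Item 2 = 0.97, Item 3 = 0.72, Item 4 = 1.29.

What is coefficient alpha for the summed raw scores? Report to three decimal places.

α = 0.744

Σσ²ᵢ = 0.84² + 0.97² + 0.72² + 1.29² = 3.8290
Covariances σ_ij = r_ij · s_i · s_j:
  σ(Item 1,Item 2) = 0.52 × 0.84 × 0.97 = 0.4237
  σ(Item 1,Item 3) = 0.36 × 0.84 × 0.72 = 0.2177
  σ(Item 1,Item 4) = 0.15 × 0.84 × 1.29 = 0.1625
  σ(Item 2,Item 3) = 0.48 × 0.97 × 0.72 = 0.3352
  σ(Item 2,Item 4) = 0.68 × 0.97 × 1.29 = 0.8509
  σ(Item 3,Item 4) = 0.46 × 0.72 × 1.29 = 0.4272
σ²_T = Σσ²ᵢ + 2·Σσ_ij = 3.8290 + 2 × 2.4172 = 8.6634
α = (4/3)·(1 − 3.8290/8.6634) = 0.744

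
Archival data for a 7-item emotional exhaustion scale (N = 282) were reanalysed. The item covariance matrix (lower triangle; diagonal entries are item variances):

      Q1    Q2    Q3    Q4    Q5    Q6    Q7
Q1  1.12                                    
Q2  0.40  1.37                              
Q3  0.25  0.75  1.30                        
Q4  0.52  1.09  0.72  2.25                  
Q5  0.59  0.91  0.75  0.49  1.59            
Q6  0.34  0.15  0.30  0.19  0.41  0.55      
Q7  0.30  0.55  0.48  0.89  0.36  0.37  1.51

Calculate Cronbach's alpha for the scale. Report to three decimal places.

α = 0.806

sum of item variances = 1.12 + 1.37 + 1.30 + 2.25 + 1.59 + 0.55 + 1.51 = 9.69
Σ_{i<j} σ_ij = 10.81
σ²_T = 9.69 + 2 × 10.81 = 31.31
α = (k/(k−1))·(1 − sum of item variances/σ²_T) = (7/6)·(1 − 9.69/31.31) = 0.806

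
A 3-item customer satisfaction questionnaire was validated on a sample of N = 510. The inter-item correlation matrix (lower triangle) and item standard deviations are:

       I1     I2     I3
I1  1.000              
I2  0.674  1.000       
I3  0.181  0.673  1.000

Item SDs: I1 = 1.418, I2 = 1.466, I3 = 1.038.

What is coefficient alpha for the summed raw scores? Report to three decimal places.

α = 0.760

Σσ²ᵢ = 1.418² + 1.466² + 1.038² = 5.2373
Covariances σ_ij = r_ij · s_i · s_j:
  σ(I1,I2) = 0.674 × 1.418 × 1.466 = 1.4011
  σ(I1,I3) = 0.181 × 1.418 × 1.038 = 0.2664
  σ(I2,I3) = 0.673 × 1.466 × 1.038 = 1.0241
σ²_T = Σσ²ᵢ + 2·Σσ_ij = 5.2373 + 2 × 2.6916 = 10.6205
α = (3/2)·(1 − 5.2373/10.6205) = 0.760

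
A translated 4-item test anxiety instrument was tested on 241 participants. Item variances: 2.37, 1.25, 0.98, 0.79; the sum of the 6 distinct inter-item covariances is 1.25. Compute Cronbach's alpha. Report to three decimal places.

α = 0.422

Σσᵢ² = 2.37 + 1.25 + 0.98 + 0.79 = 5.39
Sum of distinct covariances = 1.25
σ²_T = Σσᵢ² + 2·Σcov = 5.39 + 2 × 1.25 = 7.89
α = (4/3)·(1 − 5.39/7.89) = 0.422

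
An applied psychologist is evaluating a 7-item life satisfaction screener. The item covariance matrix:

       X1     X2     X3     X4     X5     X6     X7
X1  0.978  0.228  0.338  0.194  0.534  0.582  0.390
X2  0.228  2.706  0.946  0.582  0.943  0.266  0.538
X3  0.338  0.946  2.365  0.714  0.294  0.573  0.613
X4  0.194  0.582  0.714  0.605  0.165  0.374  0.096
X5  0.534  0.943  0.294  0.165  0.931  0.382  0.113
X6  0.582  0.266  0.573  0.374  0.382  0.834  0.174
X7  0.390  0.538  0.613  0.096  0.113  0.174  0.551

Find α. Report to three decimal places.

Σσᵢ² = 0.978 + 2.706 + 2.365 + 0.605 + 0.931 + 0.834 + 0.551 = 8.970
Sum of off-diagonal covariances = 9.039
σ²_total = 8.970 + 2 × 9.039 = 27.048
α = (k/(k−1))·(1 − Σσᵢ²/σ²_total) = (7/6)·(1 − 8.970/27.048) = 0.780

α = 0.780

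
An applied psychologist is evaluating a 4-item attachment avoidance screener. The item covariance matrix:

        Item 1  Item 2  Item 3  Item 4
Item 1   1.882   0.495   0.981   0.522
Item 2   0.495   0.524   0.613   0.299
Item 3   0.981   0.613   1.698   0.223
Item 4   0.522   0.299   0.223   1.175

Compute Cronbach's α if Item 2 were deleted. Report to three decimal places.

Remaining items: Item 1, Item 3, Item 4 (k = 3).
sum of item variances = 1.882 + 1.698 + 1.175 = 4.755
σ²_total = 4.755 + 2 × 1.726 = 8.207
α (item deleted) = (3/2)·(1 − 4.755/8.207) = 0.631

α = 0.631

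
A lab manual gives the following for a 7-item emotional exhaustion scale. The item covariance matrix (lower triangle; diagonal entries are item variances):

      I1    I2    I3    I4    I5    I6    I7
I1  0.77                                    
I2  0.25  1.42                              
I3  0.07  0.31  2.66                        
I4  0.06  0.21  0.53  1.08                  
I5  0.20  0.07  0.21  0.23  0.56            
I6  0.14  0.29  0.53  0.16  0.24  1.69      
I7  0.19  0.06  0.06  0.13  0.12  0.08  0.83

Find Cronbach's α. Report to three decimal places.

Cronbach's α = 0.559

sum of item variances = 0.77 + 1.42 + 2.66 + 1.08 + 0.56 + 1.69 + 0.83 = 9.01
Sum of off-diagonal covariances = 4.14
Var(T) = 9.01 + 2 × 4.14 = 17.29
α = (k/(k−1))·(1 − sum of item variances/Var(T)) = (7/6)·(1 − 9.01/17.29) = 0.559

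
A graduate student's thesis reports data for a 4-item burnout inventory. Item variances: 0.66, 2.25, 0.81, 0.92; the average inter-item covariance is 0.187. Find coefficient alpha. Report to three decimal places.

α = 0.435

ΣVar(i) = 0.66 + 2.25 + 0.81 + 0.92 = 4.64
Sum of the 6 distinct covariances = 6 × 0.187 = 1.122
Var(T) = ΣVar(i) + 2·Σcov = 4.64 + 2 × 1.122 = 6.884
α = (4/3)·(1 − 4.64/6.884) = 0.435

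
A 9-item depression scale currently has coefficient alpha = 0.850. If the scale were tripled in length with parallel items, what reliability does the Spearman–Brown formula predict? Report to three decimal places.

Length factor m = 3
α' = m·α / (1 + (m−1)·α)
   = 3 × 0.850 / (1 + (3 − 1) × 0.850)
   = 2.5500 / 2.7000 = 0.944

predicted reliability = 0.944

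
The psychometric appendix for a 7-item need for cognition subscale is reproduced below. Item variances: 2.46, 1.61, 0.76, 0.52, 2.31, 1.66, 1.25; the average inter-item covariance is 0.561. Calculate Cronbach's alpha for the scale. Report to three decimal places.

Cronbach's alpha = 0.805

ΣVar(i) = 2.46 + 1.61 + 0.76 + 0.52 + 2.31 + 1.66 + 1.25 = 10.57
Sum of the 21 distinct covariances = 21 × 0.561 = 11.781
Var(T) = ΣVar(i) + 2·Σcov = 10.57 + 2 × 11.781 = 34.132
α = (7/6)·(1 − 10.57/34.132) = 0.805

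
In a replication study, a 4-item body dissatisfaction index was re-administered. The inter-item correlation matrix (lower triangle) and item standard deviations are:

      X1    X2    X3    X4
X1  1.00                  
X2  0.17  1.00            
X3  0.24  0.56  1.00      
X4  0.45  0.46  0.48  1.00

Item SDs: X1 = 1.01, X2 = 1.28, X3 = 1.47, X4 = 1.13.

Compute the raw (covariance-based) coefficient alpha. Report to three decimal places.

α = 0.723

Σσ²ᵢ = 1.01² + 1.28² + 1.47² + 1.13² = 6.0963
Covariances σ_ij = r_ij · s_i · s_j:
  σ(X1,X2) = 0.17 × 1.01 × 1.28 = 0.2198
  σ(X1,X3) = 0.24 × 1.01 × 1.47 = 0.3563
  σ(X1,X4) = 0.45 × 1.01 × 1.13 = 0.5136
  σ(X2,X3) = 0.56 × 1.28 × 1.47 = 1.0537
  σ(X2,X4) = 0.46 × 1.28 × 1.13 = 0.6653
  σ(X3,X4) = 0.48 × 1.47 × 1.13 = 0.7973
σ²_T = Σσ²ᵢ + 2·Σσ_ij = 6.0963 + 2 × 3.6060 = 13.3083
α = (4/3)·(1 − 6.0963/13.3083) = 0.723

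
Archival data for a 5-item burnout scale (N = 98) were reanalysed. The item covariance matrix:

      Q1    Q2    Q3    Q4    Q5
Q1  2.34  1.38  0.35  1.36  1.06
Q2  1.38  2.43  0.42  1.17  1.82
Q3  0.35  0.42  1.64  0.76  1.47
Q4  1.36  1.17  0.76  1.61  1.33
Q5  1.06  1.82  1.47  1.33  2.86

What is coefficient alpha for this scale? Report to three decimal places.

α = 0.839

Σσ²ᵢ = 2.34 + 2.43 + 1.64 + 1.61 + 2.86 = 10.88
Sum of off-diagonal covariances = 11.12
total variance = 10.88 + 2 × 11.12 = 33.12
α = (k/(k−1))·(1 − Σσ²ᵢ/total variance) = (5/4)·(1 − 10.88/33.12) = 0.839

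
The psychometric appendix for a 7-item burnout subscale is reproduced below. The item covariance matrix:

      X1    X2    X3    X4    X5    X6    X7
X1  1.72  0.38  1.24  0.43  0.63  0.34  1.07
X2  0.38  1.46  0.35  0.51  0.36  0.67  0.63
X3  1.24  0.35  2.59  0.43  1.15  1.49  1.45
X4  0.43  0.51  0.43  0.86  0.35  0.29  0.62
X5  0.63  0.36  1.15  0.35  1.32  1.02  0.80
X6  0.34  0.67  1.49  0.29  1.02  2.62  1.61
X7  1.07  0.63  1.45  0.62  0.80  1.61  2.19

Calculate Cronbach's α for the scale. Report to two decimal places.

Cronbach's α = 0.83

Σσ²ᵢ = 1.72 + 1.46 + 2.59 + 0.86 + 1.32 + 2.62 + 2.19 = 12.76
Sum of the distinct covariances = 15.82
σ²_T = 12.76 + 2 × 15.82 = 44.40
α = (k/(k−1))·(1 − Σσ²ᵢ/σ²_T) = (7/6)·(1 − 12.76/44.40) = 0.83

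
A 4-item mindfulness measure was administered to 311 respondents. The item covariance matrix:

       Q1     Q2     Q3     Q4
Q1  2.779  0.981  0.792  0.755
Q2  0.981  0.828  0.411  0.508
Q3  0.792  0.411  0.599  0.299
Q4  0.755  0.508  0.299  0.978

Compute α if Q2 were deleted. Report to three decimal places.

Remaining items: Q1, Q3, Q4 (k = 3).
ΣVar(i) = 2.779 + 0.599 + 0.978 = 4.356
total variance = 4.356 + 2 × 1.846 = 8.048
α (item deleted) = (3/2)·(1 − 4.356/8.048) = 0.688

α = 0.688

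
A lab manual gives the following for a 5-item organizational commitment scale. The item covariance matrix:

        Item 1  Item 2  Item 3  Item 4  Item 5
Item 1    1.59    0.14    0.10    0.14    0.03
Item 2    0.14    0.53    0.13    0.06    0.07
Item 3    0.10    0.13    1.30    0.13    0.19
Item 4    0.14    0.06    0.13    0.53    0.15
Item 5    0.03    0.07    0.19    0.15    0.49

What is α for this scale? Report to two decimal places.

Σσᵢ² = 1.59 + 0.53 + 1.30 + 0.53 + 0.49 = 4.44
Sum of off-diagonal covariances = 1.14
σ²_total = 4.44 + 2 × 1.14 = 6.72
α = (k/(k−1))·(1 − Σσᵢ²/σ²_total) = (5/4)·(1 − 4.44/6.72) = 0.42

α = 0.42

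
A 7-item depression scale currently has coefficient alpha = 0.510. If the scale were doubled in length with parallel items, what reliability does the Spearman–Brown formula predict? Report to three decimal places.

predicted reliability = 0.675

Length factor m = 2
α' = m·α / (1 + (m−1)·α)
   = 2 × 0.510 / (1 + (2 − 1) × 0.510)
   = 1.0200 / 1.5100 = 0.675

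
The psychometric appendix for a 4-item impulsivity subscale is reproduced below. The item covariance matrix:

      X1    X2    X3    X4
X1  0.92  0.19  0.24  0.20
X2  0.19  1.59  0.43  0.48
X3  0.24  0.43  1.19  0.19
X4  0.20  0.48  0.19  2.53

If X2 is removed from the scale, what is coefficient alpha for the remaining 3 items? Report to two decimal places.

coefficient alpha = 0.32

Remaining items: X1, X3, X4 (k = 3).
Σσᵢ² = 0.92 + 1.19 + 2.53 = 4.64
total variance = 4.64 + 2 × 0.63 = 5.90
α (item deleted) = (3/2)·(1 − 4.64/5.90) = 0.32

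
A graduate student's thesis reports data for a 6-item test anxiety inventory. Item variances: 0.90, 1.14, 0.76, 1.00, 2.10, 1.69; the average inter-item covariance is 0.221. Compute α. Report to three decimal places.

ΣVar(i) = 0.90 + 1.14 + 0.76 + 1.00 + 2.10 + 1.69 = 7.59
Sum of the 15 distinct covariances = 15 × 0.221 = 3.315
σ²_total = ΣVar(i) + 2·Σcov = 7.59 + 2 × 3.315 = 14.220
α = (6/5)·(1 − 7.59/14.220) = 0.559

α = 0.559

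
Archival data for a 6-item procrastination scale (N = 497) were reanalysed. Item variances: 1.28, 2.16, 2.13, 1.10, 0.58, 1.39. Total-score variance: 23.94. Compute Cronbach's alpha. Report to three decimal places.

α = 0.767

sum of item variances = 1.28 + 2.16 + 2.13 + 1.10 + 0.58 + 1.39 = 8.64
α = (k/(k−1))·(1 − sum of item variances/Var(T)) = (6/5)·(1 − 8.64/23.94) = 0.767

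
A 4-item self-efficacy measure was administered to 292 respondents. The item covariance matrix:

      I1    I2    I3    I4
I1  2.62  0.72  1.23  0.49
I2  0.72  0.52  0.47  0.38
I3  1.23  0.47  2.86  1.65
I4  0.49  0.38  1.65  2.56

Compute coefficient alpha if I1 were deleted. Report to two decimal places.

α = 0.69

Remaining items: I2, I3, I4 (k = 3).
Σσ²ᵢ = 0.52 + 2.86 + 2.56 = 5.94
σ²_T = 5.94 + 2 × 2.50 = 10.94
α (item deleted) = (3/2)·(1 − 5.94/10.94) = 0.69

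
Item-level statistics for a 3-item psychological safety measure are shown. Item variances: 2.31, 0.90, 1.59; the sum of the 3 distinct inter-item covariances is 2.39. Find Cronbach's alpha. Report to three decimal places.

Σσ²ᵢ = 2.31 + 0.90 + 1.59 = 4.80
Sum of distinct covariances = 2.39
σ²_total = Σσ²ᵢ + 2·Σcov = 4.80 + 2 × 2.39 = 9.58
α = (3/2)·(1 − 4.80/9.58) = 0.748

α = 0.748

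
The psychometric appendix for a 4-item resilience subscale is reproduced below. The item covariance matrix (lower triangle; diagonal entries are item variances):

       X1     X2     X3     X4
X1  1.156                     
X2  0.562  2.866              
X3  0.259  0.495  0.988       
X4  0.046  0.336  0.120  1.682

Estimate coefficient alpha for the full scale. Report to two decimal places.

α = 0.47

ΣVar(i) = 1.156 + 2.866 + 0.988 + 1.682 = 6.692
Sum of off-diagonal covariances = 1.818
σ²_T = 6.692 + 2 × 1.818 = 10.328
α = (k/(k−1))·(1 − ΣVar(i)/σ²_T) = (4/3)·(1 − 6.692/10.328) = 0.47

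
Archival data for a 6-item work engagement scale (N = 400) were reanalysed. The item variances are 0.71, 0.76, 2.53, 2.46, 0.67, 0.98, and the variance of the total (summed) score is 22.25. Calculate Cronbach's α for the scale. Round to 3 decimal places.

Cronbach's α = 0.763

Σσ²ᵢ = 0.71 + 0.76 + 2.53 + 2.46 + 0.67 + 0.98 = 8.11
α = (k/(k−1))·(1 − Σσ²ᵢ/σ²_T) = (6/5)·(1 − 8.11/22.25) = 0.763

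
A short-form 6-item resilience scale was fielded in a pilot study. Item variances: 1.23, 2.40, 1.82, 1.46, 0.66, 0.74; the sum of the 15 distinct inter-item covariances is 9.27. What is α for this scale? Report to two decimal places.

ΣVar(i) = 1.23 + 2.40 + 1.82 + 1.46 + 0.66 + 0.74 = 8.31
Sum of distinct covariances = 9.27
σ²_T = ΣVar(i) + 2·Σcov = 8.31 + 2 × 9.27 = 26.85
α = (6/5)·(1 − 8.31/26.85) = 0.83

α = 0.83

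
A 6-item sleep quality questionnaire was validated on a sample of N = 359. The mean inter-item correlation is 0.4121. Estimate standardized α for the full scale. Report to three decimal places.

standardized α = 0.808

Standardized α = k·r̄ / (1 + (k−1)·r̄) = 6 × 0.4121 / (1 + 5 × 0.4121)
  = 2.4726 / 3.0605 = 0.808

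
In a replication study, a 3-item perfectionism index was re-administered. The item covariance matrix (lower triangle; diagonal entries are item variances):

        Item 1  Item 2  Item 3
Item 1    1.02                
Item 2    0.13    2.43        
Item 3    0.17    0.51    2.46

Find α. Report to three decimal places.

α = 0.323

Σσᵢ² = 1.02 + 2.43 + 2.46 = 5.91
Sum of the distinct covariances = 0.81
σ²_total = 5.91 + 2 × 0.81 = 7.53
α = (k/(k−1))·(1 − Σσᵢ²/σ²_total) = (3/2)·(1 − 5.91/7.53) = 0.323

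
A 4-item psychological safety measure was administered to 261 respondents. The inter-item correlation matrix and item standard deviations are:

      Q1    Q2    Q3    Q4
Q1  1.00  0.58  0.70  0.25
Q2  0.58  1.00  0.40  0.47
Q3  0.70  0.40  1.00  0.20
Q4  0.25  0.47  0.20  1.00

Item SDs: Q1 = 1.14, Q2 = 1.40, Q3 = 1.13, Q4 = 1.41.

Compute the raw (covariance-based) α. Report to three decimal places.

Σσ²ᵢ = 1.14² + 1.40² + 1.13² + 1.41² = 6.5246
Covariances σ_ij = r_ij · s_i · s_j:
  σ(Q1,Q2) = 0.58 × 1.14 × 1.40 = 0.9257
  σ(Q1,Q3) = 0.70 × 1.14 × 1.13 = 0.9017
  σ(Q1,Q4) = 0.25 × 1.14 × 1.41 = 0.4018
  σ(Q2,Q3) = 0.40 × 1.40 × 1.13 = 0.6328
  σ(Q2,Q4) = 0.47 × 1.40 × 1.41 = 0.9278
  σ(Q3,Q4) = 0.20 × 1.13 × 1.41 = 0.3187
σ²_T = Σσ²ᵢ + 2·Σσ_ij = 6.5246 + 2 × 4.1085 = 14.7416
α = (4/3)·(1 − 6.5246/14.7416) = 0.743

α = 0.743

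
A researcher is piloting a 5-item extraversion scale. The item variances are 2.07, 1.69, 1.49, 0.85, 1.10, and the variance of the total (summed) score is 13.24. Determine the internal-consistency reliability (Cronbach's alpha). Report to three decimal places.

Cronbach's alpha = 0.570

Σσ²ᵢ = 2.07 + 1.69 + 1.49 + 0.85 + 1.10 = 7.20
α = (k/(k−1))·(1 − Σσ²ᵢ/σ²_T) = (5/4)·(1 − 7.20/13.24) = 0.570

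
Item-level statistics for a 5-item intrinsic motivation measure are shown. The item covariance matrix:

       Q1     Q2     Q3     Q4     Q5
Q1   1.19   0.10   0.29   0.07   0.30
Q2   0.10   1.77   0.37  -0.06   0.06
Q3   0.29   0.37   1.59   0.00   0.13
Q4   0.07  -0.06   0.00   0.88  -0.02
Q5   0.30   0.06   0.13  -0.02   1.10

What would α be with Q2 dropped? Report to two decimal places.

α = 0.33

Remaining items: Q1, Q3, Q4, Q5 (k = 4).
sum of item variances = 1.19 + 1.59 + 0.88 + 1.10 = 4.76
σ²_total = 4.76 + 2 × 0.77 = 6.30
α (item deleted) = (4/3)·(1 − 4.76/6.30) = 0.33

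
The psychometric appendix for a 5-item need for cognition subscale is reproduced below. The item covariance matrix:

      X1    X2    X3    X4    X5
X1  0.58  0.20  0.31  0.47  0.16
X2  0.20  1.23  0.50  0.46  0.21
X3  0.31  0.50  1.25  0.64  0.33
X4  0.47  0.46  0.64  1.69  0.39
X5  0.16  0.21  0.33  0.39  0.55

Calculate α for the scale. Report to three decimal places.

α = 0.726

Σσ²ᵢ = 0.58 + 1.23 + 1.25 + 1.69 + 0.55 = 5.30
Σ_{i<j} σ_ij = 3.67
Var(T) = 5.30 + 2 × 3.67 = 12.64
α = (k/(k−1))·(1 − Σσ²ᵢ/Var(T)) = (5/4)·(1 − 5.30/12.64) = 0.726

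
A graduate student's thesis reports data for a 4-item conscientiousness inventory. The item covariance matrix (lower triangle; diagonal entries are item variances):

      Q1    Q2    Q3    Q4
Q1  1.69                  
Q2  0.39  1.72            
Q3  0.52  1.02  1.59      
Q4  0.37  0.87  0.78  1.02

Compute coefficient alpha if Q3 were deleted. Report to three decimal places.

α = 0.636

Remaining items: Q1, Q2, Q4 (k = 3).
Σσᵢ² = 1.69 + 1.72 + 1.02 = 4.43
σ²_T = 4.43 + 2 × 1.63 = 7.69
α (item deleted) = (3/2)·(1 − 4.43/7.69) = 0.636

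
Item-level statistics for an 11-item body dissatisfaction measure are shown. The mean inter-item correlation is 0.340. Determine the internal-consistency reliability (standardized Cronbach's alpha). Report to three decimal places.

α = 0.850

Standardized α = k·r̄ / (1 + (k−1)·r̄) = 11 × 0.340 / (1 + 10 × 0.340)
  = 3.7400 / 4.4000 = 0.850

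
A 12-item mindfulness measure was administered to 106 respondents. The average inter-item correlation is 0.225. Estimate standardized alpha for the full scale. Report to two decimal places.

standardized alpha = 0.78

Standardized α = k·r̄ / (1 + (k−1)·r̄) = 12 × 0.225 / (1 + 11 × 0.225)
  = 2.7000 / 3.4750 = 0.78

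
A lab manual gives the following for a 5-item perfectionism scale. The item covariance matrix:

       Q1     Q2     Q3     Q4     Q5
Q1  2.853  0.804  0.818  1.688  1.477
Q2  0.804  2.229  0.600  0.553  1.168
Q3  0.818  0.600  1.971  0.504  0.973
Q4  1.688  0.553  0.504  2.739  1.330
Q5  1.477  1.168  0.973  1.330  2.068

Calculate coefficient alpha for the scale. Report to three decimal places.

Σσᵢ² = 2.853 + 2.229 + 1.971 + 2.739 + 2.068 = 11.860
Sum of the distinct covariances = 9.915
Var(T) = 11.860 + 2 × 9.915 = 31.690
α = (k/(k−1))·(1 − Σσᵢ²/Var(T)) = (5/4)·(1 − 11.860/31.690) = 0.782

α = 0.782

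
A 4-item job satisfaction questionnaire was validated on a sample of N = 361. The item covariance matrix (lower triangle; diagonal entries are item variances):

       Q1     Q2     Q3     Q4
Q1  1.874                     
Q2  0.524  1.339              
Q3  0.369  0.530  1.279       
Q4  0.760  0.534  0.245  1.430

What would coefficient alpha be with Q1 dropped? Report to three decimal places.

Remaining items: Q2, Q3, Q4 (k = 3).
Σσ²ᵢ = 1.339 + 1.279 + 1.430 = 4.048
σ²_T = 4.048 + 2 × 1.309 = 6.666
α (item deleted) = (3/2)·(1 − 4.048/6.666) = 0.589

α = 0.589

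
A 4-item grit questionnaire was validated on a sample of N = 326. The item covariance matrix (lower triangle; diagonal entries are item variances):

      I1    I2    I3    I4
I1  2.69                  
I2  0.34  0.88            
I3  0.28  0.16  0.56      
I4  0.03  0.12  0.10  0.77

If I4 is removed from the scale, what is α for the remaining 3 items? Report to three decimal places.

α = 0.411

Remaining items: I1, I2, I3 (k = 3).
sum of item variances = 2.69 + 0.88 + 0.56 = 4.13
total variance = 4.13 + 2 × 0.78 = 5.69
α (item deleted) = (3/2)·(1 − 4.13/5.69) = 0.411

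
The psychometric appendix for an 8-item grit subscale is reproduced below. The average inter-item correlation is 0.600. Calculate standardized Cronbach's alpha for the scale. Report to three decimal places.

Standardized α = k·r̄ / (1 + (k−1)·r̄) = 8 × 0.600 / (1 + 7 × 0.600)
  = 4.8000 / 5.2000 = 0.923

α = 0.923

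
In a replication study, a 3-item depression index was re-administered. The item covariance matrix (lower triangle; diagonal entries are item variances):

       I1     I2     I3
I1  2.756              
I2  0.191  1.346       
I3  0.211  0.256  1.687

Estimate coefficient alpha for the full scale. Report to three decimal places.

α = 0.278

sum of item variances = 2.756 + 1.346 + 1.687 = 5.789
Sum of off-diagonal covariances = 0.658
total variance = 5.789 + 2 × 0.658 = 7.105
α = (k/(k−1))·(1 − sum of item variances/total variance) = (3/2)·(1 − 5.789/7.105) = 0.278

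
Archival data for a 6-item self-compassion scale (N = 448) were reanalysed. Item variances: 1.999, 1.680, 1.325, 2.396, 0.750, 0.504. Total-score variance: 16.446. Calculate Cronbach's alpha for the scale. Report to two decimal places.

Σσ²ᵢ = 1.999 + 1.680 + 1.325 + 2.396 + 0.750 + 0.504 = 8.654
α = (k/(k−1))·(1 − Σσ²ᵢ/σ²_total) = (6/5)·(1 − 8.654/16.446) = 0.57

α = 0.57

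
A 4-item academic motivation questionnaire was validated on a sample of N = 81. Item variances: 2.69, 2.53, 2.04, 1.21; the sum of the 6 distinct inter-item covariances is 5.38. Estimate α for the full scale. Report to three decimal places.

sum of item variances = 2.69 + 2.53 + 2.04 + 1.21 = 8.47
Sum of distinct covariances = 5.38
σ²_T = sum of item variances + 2·Σcov = 8.47 + 2 × 5.38 = 19.23
α = (4/3)·(1 − 8.47/19.23) = 0.746

α = 0.746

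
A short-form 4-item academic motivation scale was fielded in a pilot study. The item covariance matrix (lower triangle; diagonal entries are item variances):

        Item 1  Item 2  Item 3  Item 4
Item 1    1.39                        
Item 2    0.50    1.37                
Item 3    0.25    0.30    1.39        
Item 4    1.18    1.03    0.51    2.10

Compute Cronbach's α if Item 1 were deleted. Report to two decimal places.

Remaining items: Item 2, Item 3, Item 4 (k = 3).
Σσ²ᵢ = 1.37 + 1.39 + 2.10 = 4.86
σ²_total = 4.86 + 2 × 1.84 = 8.54
α (item deleted) = (3/2)·(1 − 4.86/8.54) = 0.65

α = 0.65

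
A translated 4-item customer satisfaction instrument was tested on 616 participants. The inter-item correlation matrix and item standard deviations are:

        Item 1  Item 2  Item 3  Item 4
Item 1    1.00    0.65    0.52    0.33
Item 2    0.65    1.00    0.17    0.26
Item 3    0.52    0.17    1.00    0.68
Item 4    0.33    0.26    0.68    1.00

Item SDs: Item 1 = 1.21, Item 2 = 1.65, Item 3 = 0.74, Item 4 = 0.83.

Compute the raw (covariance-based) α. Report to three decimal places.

α = 0.709

Σσ²ᵢ = 1.21² + 1.65² + 0.74² + 0.83² = 5.4231
Covariances σ_ij = r_ij · s_i · s_j:
  σ(Item 1,Item 2) = 0.65 × 1.21 × 1.65 = 1.2977
  σ(Item 1,Item 3) = 0.52 × 1.21 × 0.74 = 0.4656
  σ(Item 1,Item 4) = 0.33 × 1.21 × 0.83 = 0.3314
  σ(Item 2,Item 3) = 0.17 × 1.65 × 0.74 = 0.2076
  σ(Item 2,Item 4) = 0.26 × 1.65 × 0.83 = 0.3561
  σ(Item 3,Item 4) = 0.68 × 0.74 × 0.83 = 0.4177
σ²_T = Σσ²ᵢ + 2·Σσ_ij = 5.4231 + 2 × 3.0761 = 11.5753
α = (4/3)·(1 − 5.4231/11.5753) = 0.709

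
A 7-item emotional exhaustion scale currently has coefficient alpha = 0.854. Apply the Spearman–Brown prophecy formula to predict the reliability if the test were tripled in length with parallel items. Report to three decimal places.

predicted reliability = 0.946

Length factor m = 3
α' = m·α / (1 + (m−1)·α)
   = 3 × 0.854 / (1 + (3 − 1) × 0.854)
   = 2.5620 / 2.7080 = 0.946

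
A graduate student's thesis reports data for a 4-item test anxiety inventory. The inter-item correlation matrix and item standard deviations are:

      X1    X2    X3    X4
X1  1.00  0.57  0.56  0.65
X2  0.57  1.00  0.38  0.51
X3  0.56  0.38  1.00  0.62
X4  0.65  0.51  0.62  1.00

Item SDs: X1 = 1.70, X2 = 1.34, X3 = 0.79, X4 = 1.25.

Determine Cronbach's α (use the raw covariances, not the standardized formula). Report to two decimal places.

Σσ²ᵢ = 1.70² + 1.34² + 0.79² + 1.25² = 6.8722
Covariances σ_ij = r_ij · s_i · s_j:
  σ(X1,X2) = 0.57 × 1.70 × 1.34 = 1.2985
  σ(X1,X3) = 0.56 × 1.70 × 0.79 = 0.7521
  σ(X1,X4) = 0.65 × 1.70 × 1.25 = 1.3813
  σ(X2,X3) = 0.38 × 1.34 × 0.79 = 0.4023
  σ(X2,X4) = 0.51 × 1.34 × 1.25 = 0.8542
  σ(X3,X4) = 0.62 × 0.79 × 1.25 = 0.6122
σ²_T = Σσ²ᵢ + 2·Σσ_ij = 6.8722 + 2 × 5.3006 = 17.4734
α = (4/3)·(1 − 6.8722/17.4734) = 0.81

α = 0.81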